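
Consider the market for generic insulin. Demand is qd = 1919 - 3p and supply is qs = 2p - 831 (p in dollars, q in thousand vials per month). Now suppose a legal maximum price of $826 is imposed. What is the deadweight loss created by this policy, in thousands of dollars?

In a free market, 1919 - 3p = 2p - 831 gives the equilibrium p* = 550, q* = 269.
The ceiling of 826 is above the equilibrium price 550, so it is not binding; the market clears at p* = 550, q* = 269.
Since the control does not bind, no trades are prevented and deadweight loss is zero.

0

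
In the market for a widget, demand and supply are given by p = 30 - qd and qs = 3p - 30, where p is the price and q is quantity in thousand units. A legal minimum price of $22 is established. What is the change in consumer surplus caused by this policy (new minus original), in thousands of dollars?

Rearranging demand gives qd = 30 - p. Setting quantity demanded equal to quantity supplied, 30 - p = 3p - 30, gives p* = 15 and q* = 15.
Because the floor (22) lies above the market-clearing price, it is binding.
At p = 22: qd = 30 - 22 = 8 and qs = 3·22 - 30 = 36.
Consumer surplus without the control is ½ · (30 - 15) · 15 = 112.5.
With the floor, consumers buy 8 units at 22, so CS = ½ · (30 - 22) · 8 = 32.
Change in consumer surplus = 32 - 112.5 = -80.5.

-80.5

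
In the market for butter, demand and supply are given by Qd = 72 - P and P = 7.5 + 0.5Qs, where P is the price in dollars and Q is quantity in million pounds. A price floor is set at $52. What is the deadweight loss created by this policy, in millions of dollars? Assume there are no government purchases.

Rearranging supply gives Qs = 2P - 15. Without the control the market clears where 72 - P = 2P - 15, i.e. P* = 29 and Q* = 43.
Since 52 > 29, the floor is binding.
At P = 52: Qd = 72 - 52 = 20 and Qs = 2·52 - 15 = 89.
Quantity traded falls to 20. At Q = 20 the demand price is 72 - 20 = 52 and the supply price is (15 + 20)/2 = 17.5.
Deadweight loss = ½ · (52 - 17.5) · (43 - 20) = ½ · 34.5 · 23 = 396.75.

396.75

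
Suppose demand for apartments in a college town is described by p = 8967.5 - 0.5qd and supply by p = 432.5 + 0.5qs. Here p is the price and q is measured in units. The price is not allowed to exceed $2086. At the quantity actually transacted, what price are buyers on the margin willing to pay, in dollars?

7314

Rearranging demand gives qd = 17935 - 2p; rearranging supply gives qs = 2p - 865. Without the control the market clears where 17935 - 2p = 2p - 865, i.e. p* = 4700 and q* = 8535.
The ceiling of 2086 is below the equilibrium price 4700, so it binds.
At p = 2086: qd = 17935 - 2·2086 = 13763 and qs = 2·2086 - 865 = 3307.
Only 3307 units reach the market. On the demand curve, the marginal buyer's willingness to pay at q = 3307 is (17935 - 3307)/2 = 7314.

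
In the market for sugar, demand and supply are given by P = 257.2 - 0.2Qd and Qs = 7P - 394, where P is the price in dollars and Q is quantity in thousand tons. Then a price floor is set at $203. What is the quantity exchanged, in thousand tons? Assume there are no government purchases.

Rearranging demand gives Qd = 1286 - 5P. In a free market, 1286 - 5P = 7P - 394 gives the equilibrium P* = 140, Q* = 586.
Because the floor (203) lies above the market-clearing price, it is binding.
At P = 203: Qd = 1286 - 5·203 = 271 and Qs = 7·203 - 394 = 1027.
The quantity actually transacted is the short side, demand: 271.

271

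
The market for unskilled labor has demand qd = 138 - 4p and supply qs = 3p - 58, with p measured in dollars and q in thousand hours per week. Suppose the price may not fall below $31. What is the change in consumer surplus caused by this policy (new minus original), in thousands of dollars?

-60

Without the control the market clears where 138 - 4p = 3p - 58, i.e. p* = 28 and q* = 26.
Because the floor (31) lies above the market-clearing price, it is binding.
At p = 31: qd = 138 - 4·31 = 14 and qs = 3·31 - 58 = 35.
Consumer surplus without the control is ½ · (34.5 - 28) · 26 = 84.5.
With the floor, consumers buy 14 units at 31, so CS = ½ · (34.5 - 31) · 14 = 24.5.
Change in consumer surplus = 24.5 - 84.5 = -60.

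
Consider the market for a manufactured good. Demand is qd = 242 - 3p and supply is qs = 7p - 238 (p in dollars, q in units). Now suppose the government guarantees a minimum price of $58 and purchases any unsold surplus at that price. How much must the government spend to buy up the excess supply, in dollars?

5800

Setting quantity demanded equal to quantity supplied, 242 - 3p = 7p - 238, gives p* = 48 and q* = 98.
Since 58 > 48, the floor is binding.
At p = 58: qd = 242 - 3·58 = 68 and qs = 7·58 - 238 = 168.
Surplus = qs - qd = 100.
Government expenditure = surplus × support price = 100 × 58 = 5800.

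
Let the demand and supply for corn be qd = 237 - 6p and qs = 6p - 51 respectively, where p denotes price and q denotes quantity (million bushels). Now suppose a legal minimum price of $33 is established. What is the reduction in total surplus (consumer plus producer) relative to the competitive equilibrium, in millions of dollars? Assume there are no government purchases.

Without the control the market clears where 237 - 6p = 6p - 51, i.e. p* = 24 and q* = 93.
Because the floor (33) lies above the market-clearing price, it is binding.
At p = 33: qd = 237 - 6·33 = 39 and qs = 6·33 - 51 = 147.
Quantity traded falls to 39. At q = 39 the demand price is (237 - 39)/6 = 33 and the supply price is (51 + 39)/6 = 15.
Deadweight loss = ½ · (33 - 15) · (93 - 39) = ½ · 18 · 54 = 486.

486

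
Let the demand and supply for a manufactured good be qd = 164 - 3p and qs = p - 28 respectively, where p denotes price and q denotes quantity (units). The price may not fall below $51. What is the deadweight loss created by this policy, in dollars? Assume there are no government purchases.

54

Setting quantity demanded equal to quantity supplied, 164 - 3p = p - 28, gives p* = 48 and q* = 20.
Because the floor (51) lies above the market-clearing price, it is binding.
At p = 51: qd = 164 - 3·51 = 11 and qs = 51 - 28 = 23.
Quantity traded falls to 11. At q = 11 the demand price is (164 - 11)/3 = 51 and the supply price is 28 + 11 = 39.
Deadweight loss = ½ · (51 - 39) · (20 - 11) = ½ · 12 · 9 = 54.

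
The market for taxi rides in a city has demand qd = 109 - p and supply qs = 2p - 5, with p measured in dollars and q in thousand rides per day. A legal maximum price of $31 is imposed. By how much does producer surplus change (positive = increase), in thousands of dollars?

-448

Setting quantity demanded equal to quantity supplied, 109 - p = 2p - 5, gives p* = 38 and q* = 71.
Since 31 < 38, the ceiling is binding.
At p = 31: qd = 109 - 31 = 78 and qs = 2·31 - 5 = 57.
Producer surplus without the control is ½ · (38 - 2.5) · 71 = 1260.25.
With the ceiling, producers sell 57 units at 31, so PS = ½ · (31 - 2.5) · 57 = 812.25.
Change in producer surplus = 812.25 - 1260.25 = -448.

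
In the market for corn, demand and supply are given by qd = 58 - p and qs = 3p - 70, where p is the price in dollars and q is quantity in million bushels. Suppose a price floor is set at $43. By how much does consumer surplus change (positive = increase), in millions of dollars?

In a free market, 58 - p = 3p - 70 gives the equilibrium p* = 32, q* = 26.
Since 43 > 32, the floor is binding.
At p = 43: qd = 58 - 43 = 15 and qs = 3·43 - 70 = 59.
Consumer surplus without the control is ½ · (58 - 32) · 26 = 338.
With the floor, consumers buy 15 units at 43, so CS = ½ · (58 - 43) · 15 = 112.5.
Change in consumer surplus = 112.5 - 338 = -225.5.

-225.5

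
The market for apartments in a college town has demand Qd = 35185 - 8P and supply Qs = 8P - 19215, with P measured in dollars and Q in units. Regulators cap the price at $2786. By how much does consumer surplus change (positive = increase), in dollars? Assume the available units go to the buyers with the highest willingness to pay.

378838

Equilibrium: 35185 - 8P = 8P - 19215, so 54400 = 16P and P* = 3400, Q* = 7985.
Since 2786 < 3400, the ceiling is binding.
At P = 2786: Qd = 35185 - 8·2786 = 12897 and Qs = 8·2786 - 19215 = 3073.
Consumer surplus without the control is ½ · (4398.125 - 3400) · 7985 = 3985014.0625.
With the ceiling, 3073 units are sold at 2786 (assume they go to the highest-value buyers). The demand price at Q = 3073 is 4014, so CS = ½ · [(4398.125 - 2786) + (4014 - 2786)] · 3073 = 4363852.0625.
Change in consumer surplus = 4363852.0625 - 3985014.0625 = 378838.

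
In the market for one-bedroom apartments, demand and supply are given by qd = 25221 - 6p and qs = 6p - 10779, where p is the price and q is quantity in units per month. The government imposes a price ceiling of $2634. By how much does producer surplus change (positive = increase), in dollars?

In a free market, 25221 - 6p = 6p - 10779 gives the equilibrium p* = 3000, q* = 7221.
The ceiling of 2634 is below the equilibrium price 3000, so it binds.
At p = 2634: qd = 25221 - 6·2634 = 9417 and qs = 6·2634 - 10779 = 5025.
Producer surplus without the control is ½ · (3000 - 1796.5) · 7221 = 4345236.75.
With the ceiling, producers sell 5025 units at 2634, so PS = ½ · (2634 - 1796.5) · 5025 = 2104218.75.
Change in producer surplus = 2104218.75 - 4345236.75 = -2241018.

-2241018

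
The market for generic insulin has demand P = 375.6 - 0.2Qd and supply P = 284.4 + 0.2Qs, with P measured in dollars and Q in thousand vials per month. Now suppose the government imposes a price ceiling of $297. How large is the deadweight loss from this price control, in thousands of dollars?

Rearranging demand gives Qd = 1878 - 5P; rearranging supply gives Qs = 5P - 1422. Without the control the market clears where 1878 - 5P = 5P - 1422, i.e. P* = 330 and Q* = 228.
The ceiling of 297 is below the equilibrium price 330, so it binds.
At P = 297: Qd = 1878 - 5·297 = 393 and Qs = 5·297 - 1422 = 63.
Quantity traded falls to 63. At Q = 63 the demand price is (1878 - 63)/5 = 363 and the supply price is (1422 + 63)/5 = 297.
Deadweight loss = ½ · (363 - 297) · (228 - 63) = ½ · 66 · 165 = 5445.

5445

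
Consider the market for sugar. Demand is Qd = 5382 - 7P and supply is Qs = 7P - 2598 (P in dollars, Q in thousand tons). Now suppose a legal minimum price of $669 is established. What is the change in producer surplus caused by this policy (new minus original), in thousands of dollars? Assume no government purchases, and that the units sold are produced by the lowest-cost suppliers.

Equilibrium: 5382 - 7P = 7P - 2598, so 7980 = 14P and P* = 570, Q* = 1392.
The floor of 669 is above the equilibrium price 570, so it binds.
At P = 669: Qd = 5382 - 7·669 = 699 and Qs = 7·669 - 2598 = 2085.
Producer surplus without the control is ½ · (570 - 2598/7) · 1392 = 968832/7.
With the floor, 699 units are sold at 669. The supply price at Q = 699 is 471, so PS = ½ · [(669 - 2598/7) + (669 - 471)] · 699 = 2426229/14.
Change in producer surplus = 2426229/14 - 968832/7 = 34897.5.

34897.5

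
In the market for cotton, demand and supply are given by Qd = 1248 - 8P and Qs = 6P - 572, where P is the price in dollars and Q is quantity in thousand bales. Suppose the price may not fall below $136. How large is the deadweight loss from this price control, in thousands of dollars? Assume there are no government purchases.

Setting quantity demanded equal to quantity supplied, 1248 - 8P = 6P - 572, gives P* = 130 and Q* = 208.
The floor of 136 is above the equilibrium price 130, so it binds.
At P = 136: Qd = 1248 - 8·136 = 160 and Qs = 6·136 - 572 = 244.
Quantity traded falls to 160. At Q = 160 the demand price is (1248 - 160)/8 = 136 and the supply price is (572 + 160)/6 = 122.
Deadweight loss = ½ · (136 - 122) · (208 - 160) = ½ · 14 · 48 = 336.

336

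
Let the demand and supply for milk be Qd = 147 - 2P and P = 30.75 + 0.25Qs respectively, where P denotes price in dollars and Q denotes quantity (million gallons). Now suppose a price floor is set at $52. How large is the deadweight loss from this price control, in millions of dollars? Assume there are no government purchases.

73.5

Rearranging supply gives Qs = 4P - 123. Equilibrium: 147 - 2P = 4P - 123, so 270 = 6P and P* = 45, Q* = 57.
Because the floor (52) lies above the market-clearing price, it is binding.
At P = 52: Qd = 147 - 2·52 = 43 and Qs = 4·52 - 123 = 85.
Quantity traded falls to 43. At Q = 43 the demand price is (147 - 43)/2 = 52 and the supply price is (123 + 43)/4 = 41.5.
Deadweight loss = ½ · (52 - 41.5) · (57 - 43) = ½ · 10.5 · 14 = 73.5.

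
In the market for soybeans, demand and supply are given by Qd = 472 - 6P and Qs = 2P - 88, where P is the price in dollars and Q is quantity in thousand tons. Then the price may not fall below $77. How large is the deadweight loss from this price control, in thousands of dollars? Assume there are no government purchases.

588

Equilibrium: 472 - 6P = 2P - 88, so 560 = 8P and P* = 70, Q* = 52.
Because the floor (77) lies above the market-clearing price, it is binding.
At P = 77: Qd = 472 - 6·77 = 10 and Qs = 2·77 - 88 = 66.
Quantity traded falls to 10. At Q = 10 the demand price is (472 - 10)/6 = 77 and the supply price is (88 + 10)/2 = 49.
Deadweight loss = ½ · (77 - 49) · (52 - 10) = ½ · 28 · 42 = 588.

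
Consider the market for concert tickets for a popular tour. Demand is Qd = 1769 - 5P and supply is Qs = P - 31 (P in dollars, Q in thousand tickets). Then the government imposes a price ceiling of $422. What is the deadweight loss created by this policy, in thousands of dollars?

0

In a free market, 1769 - 5P = P - 31 gives the equilibrium P* = 300, Q* = 269.
The ceiling of 422 is above the equilibrium price 300, so it is not binding; the market clears at P* = 300, Q* = 269.
Since the control does not bind, no trades are prevented and deadweight loss is zero.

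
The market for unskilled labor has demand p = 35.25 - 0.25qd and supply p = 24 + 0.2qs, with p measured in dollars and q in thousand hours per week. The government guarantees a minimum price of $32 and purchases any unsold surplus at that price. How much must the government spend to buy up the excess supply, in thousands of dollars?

864

Rearranging demand gives qd = 141 - 4p; rearranging supply gives qs = 5p - 120. Setting quantity demanded equal to quantity supplied, 141 - 4p = 5p - 120, gives p* = 29 and q* = 25.
Since 32 > 29, the floor is binding.
At p = 32: qd = 141 - 4·32 = 13 and qs = 5·32 - 120 = 40.
Surplus = qs - qd = 27.
Government expenditure = surplus × support price = 27 × 32 = 864.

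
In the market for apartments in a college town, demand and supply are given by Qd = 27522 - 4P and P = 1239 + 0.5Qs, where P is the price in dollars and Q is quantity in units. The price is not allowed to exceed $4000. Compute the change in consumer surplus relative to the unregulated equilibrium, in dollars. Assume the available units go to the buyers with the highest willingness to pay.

Rearranging supply gives Qs = 2P - 2478. Without the control the market clears where 27522 - 4P = 2P - 2478, i.e. P* = 5000 and Q* = 7522.
The ceiling of 4000 is below the equilibrium price 5000, so it binds.
At P = 4000: Qd = 27522 - 4·4000 = 11522 and Qs = 2·4000 - 2478 = 5522.
Consumer surplus without the control is ½ · (6880.5 - 5000) · 7522 = 7072560.5.
With the ceiling, 5522 units are sold at 4000 (assume they go to the highest-value buyers). The demand price at Q = 5522 is 5500, so CS = ½ · [(6880.5 - 4000) + (5500 - 4000)] · 5522 = 12094560.5.
Change in consumer surplus = 12094560.5 - 7072560.5 = 5022000.

5022000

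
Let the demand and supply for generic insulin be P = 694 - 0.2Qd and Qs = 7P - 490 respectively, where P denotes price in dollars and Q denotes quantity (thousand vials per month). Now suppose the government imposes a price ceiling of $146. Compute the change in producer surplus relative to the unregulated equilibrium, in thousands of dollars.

Rearranging demand gives Qd = 3470 - 5P. Setting quantity demanded equal to quantity supplied, 3470 - 5P = 7P - 490, gives P* = 330 and Q* = 1820.
Because the ceiling (146) lies below the market-clearing price, it is binding.
At P = 146: Qd = 3470 - 5·146 = 2740 and Qs = 7·146 - 490 = 532.
Producer surplus without the control is ½ · (330 - 70) · 1820 = 236600.
With the ceiling, producers sell 532 units at 146, so PS = ½ · (146 - 70) · 532 = 20216.
Change in producer surplus = 20216 - 236600 = -216384.

-216384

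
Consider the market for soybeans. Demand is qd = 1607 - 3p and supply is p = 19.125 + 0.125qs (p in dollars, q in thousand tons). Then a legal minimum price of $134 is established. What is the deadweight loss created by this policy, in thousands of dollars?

0

Rearranging supply gives qs = 8p - 153. Equilibrium: 1607 - 3p = 8p - 153, so 1760 = 11p and p* = 160, q* = 1127.
Since 134 is below p* = 160, the floor does not bind and the free-market outcome prevails.
Since the control does not bind, no trades are prevented and deadweight loss is zero.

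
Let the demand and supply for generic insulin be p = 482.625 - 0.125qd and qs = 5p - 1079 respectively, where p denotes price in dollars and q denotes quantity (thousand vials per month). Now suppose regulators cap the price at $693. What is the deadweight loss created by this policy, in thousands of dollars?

Rearranging demand gives qd = 3861 - 8p. In a free market, 3861 - 8p = 5p - 1079 gives the equilibrium p* = 380, q* = 821.
The ceiling of 693 is above the equilibrium price 380, so it is not binding; the market clears at p* = 380, q* = 821.
Since the control does not bind, no trades are prevented and deadweight loss is zero.

0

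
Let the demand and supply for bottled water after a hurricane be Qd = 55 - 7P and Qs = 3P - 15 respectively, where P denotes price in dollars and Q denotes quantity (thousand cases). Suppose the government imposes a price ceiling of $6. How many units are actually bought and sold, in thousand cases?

In a free market, 55 - 7P = 3P - 15 gives the equilibrium P* = 7, Q* = 6.
Since 6 < 7, the ceiling is binding.
At P = 6: Qd = 55 - 7·6 = 13 and Qs = 3·6 - 15 = 3.
The quantity actually transacted is the short side, supply: 3.

3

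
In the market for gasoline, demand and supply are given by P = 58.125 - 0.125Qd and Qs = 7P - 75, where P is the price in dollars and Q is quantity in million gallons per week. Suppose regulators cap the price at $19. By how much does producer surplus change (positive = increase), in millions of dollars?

Rearranging demand gives Qd = 465 - 8P. In a free market, 465 - 8P = 7P - 75 gives the equilibrium P* = 36, Q* = 177.
Since 19 < 36, the ceiling is binding.
At P = 19: Qd = 465 - 8·19 = 313 and Qs = 7·19 - 75 = 58.
Producer surplus without the control is ½ · (36 - 75/7) · 177 = 31329/14.
With the ceiling, producers sell 58 units at 19, so PS = ½ · (19 - 75/7) · 58 = 1682/7.
Change in producer surplus = 1682/7 - 31329/14 = -1997.5.

-1997.5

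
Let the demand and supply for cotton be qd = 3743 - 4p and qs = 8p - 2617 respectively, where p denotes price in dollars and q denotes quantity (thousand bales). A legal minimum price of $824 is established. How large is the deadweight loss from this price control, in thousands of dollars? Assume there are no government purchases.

259308

Without the control the market clears where 3743 - 4p = 8p - 2617, i.e. p* = 530 and q* = 1623.
Since 824 > 530, the floor is binding.
At p = 824: qd = 3743 - 4·824 = 447 and qs = 8·824 - 2617 = 3975.
Quantity traded falls to 447. At q = 447 the demand price is (3743 - 447)/4 = 824 and the supply price is (2617 + 447)/8 = 383.
Deadweight loss = ½ · (824 - 383) · (1623 - 447) = ½ · 441 · 1176 = 259308.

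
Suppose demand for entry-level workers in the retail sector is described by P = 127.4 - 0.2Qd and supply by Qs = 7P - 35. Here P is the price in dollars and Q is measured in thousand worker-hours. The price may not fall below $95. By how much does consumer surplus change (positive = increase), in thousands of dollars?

-10120.5

Rearranging demand gives Qd = 637 - 5P. In a free market, 637 - 5P = 7P - 35 gives the equilibrium P* = 56, Q* = 357.
Because the floor (95) lies above the market-clearing price, it is binding.
At P = 95: Qd = 637 - 5·95 = 162 and Qs = 7·95 - 35 = 630.
Consumer surplus without the control is ½ · (127.4 - 56) · 357 = 12744.9.
With the floor, consumers buy 162 units at 95, so CS = ½ · (127.4 - 95) · 162 = 2624.4.
Change in consumer surplus = 2624.4 - 12744.9 = -10120.5.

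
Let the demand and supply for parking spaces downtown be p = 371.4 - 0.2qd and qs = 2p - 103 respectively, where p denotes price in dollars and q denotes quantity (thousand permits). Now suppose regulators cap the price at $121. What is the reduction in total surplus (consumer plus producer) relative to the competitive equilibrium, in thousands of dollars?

35393.4

Rearranging demand gives qd = 1857 - 5p. Without the control the market clears where 1857 - 5p = 2p - 103, i.e. p* = 280 and q* = 457.
Since 121 < 280, the ceiling is binding.
At p = 121: qd = 1857 - 5·121 = 1252 and qs = 2·121 - 103 = 139.
Quantity traded falls to 139. At q = 139 the demand price is (1857 - 139)/5 = 343.6 and the supply price is (103 + 139)/2 = 121.
Deadweight loss = ½ · (343.6 - 121) · (457 - 139) = ½ · 222.6 · 318 = 35393.4.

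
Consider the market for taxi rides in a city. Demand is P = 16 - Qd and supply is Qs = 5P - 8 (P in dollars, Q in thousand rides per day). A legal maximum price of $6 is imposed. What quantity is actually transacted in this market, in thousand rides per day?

Rearranging demand gives Qd = 16 - P. Setting quantity demanded equal to quantity supplied, 16 - P = 5P - 8, gives P* = 4 and Q* = 12.
The ceiling of 6 is above the equilibrium price 4, so it is not binding; the market clears at P* = 4, Q* = 12.

12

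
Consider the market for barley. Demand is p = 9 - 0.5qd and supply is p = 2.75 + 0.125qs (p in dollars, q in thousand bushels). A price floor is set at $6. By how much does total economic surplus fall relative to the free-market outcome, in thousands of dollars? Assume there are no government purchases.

5

Rearranging demand gives qd = 18 - 2p; rearranging supply gives qs = 8p - 22. Without the control the market clears where 18 - 2p = 8p - 22, i.e. p* = 4 and q* = 10.
Since 6 > 4, the floor is binding.
At p = 6: qd = 18 - 2·6 = 6 and qs = 8·6 - 22 = 26.
Quantity traded falls to 6. At q = 6 the demand price is (18 - 6)/2 = 6 and the supply price is (22 + 6)/8 = 3.5.
Deadweight loss = ½ · (6 - 3.5) · (10 - 6) = ½ · 2.5 · 4 = 5.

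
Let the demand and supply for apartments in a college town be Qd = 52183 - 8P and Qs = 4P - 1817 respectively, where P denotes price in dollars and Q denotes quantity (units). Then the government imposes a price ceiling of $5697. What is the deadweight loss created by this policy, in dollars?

Equilibrium: 52183 - 8P = 4P - 1817, so 54000 = 12P and P* = 4500, Q* = 16183.
Since 5697 is above P* = 4500, the ceiling does not bind and the free-market outcome prevails.
Since the control does not bind, no trades are prevented and deadweight loss is zero.

0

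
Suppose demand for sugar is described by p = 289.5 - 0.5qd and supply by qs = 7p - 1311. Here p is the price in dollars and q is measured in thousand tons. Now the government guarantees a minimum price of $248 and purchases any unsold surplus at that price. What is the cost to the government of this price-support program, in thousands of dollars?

84816

Rearranging demand gives qd = 579 - 2p. Without the control the market clears where 579 - 2p = 7p - 1311, i.e. p* = 210 and q* = 159.
Because the floor (248) lies above the market-clearing price, it is binding.
At p = 248: qd = 579 - 2·248 = 83 and qs = 7·248 - 1311 = 425.
Surplus = qs - qd = 342.
Government expenditure = surplus × support price = 342 × 248 = 84816.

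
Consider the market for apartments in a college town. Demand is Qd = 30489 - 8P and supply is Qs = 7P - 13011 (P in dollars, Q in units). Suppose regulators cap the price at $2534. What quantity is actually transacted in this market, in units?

4727

Equilibrium: 30489 - 8P = 7P - 13011, so 43500 = 15P and P* = 2900, Q* = 7289.
Since 2534 < 2900, the ceiling is binding.
At P = 2534: Qd = 30489 - 8·2534 = 10217 and Qs = 7·2534 - 13011 = 4727.
The quantity actually transacted is the short side, supply: 4727.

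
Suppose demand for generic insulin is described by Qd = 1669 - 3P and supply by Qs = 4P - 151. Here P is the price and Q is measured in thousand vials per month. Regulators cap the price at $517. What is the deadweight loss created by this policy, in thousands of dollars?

Without the control the market clears where 1669 - 3P = 4P - 151, i.e. P* = 260 and Q* = 889.
The ceiling of 517 is above the equilibrium price 260, so it is not binding; the market clears at P* = 260, Q* = 889.
Since the control does not bind, no trades are prevented and deadweight loss is zero.

0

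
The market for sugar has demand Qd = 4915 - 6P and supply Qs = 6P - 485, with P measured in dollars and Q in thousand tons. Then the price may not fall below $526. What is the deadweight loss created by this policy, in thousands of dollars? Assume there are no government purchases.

Setting quantity demanded equal to quantity supplied, 4915 - 6P = 6P - 485, gives P* = 450 and Q* = 2215.
The floor of 526 is above the equilibrium price 450, so it binds.
At P = 526: Qd = 4915 - 6·526 = 1759 and Qs = 6·526 - 485 = 2671.
Quantity traded falls to 1759. At Q = 1759 the demand price is (4915 - 1759)/6 = 526 and the supply price is (485 + 1759)/6 = 374.
Deadweight loss = ½ · (526 - 374) · (2215 - 1759) = ½ · 152 · 456 = 34656.

34656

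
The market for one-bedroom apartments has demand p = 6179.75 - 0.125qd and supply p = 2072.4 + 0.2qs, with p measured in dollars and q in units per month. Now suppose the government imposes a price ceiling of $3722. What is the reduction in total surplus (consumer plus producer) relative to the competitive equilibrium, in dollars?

3131716.25

Rearranging demand gives qd = 49438 - 8p; rearranging supply gives qs = 5p - 10362. Setting quantity demanded equal to quantity supplied, 49438 - 8p = 5p - 10362, gives p* = 4600 and q* = 12638.
The ceiling of 3722 is below the equilibrium price 4600, so it binds.
At p = 3722: qd = 49438 - 8·3722 = 19662 and qs = 5·3722 - 10362 = 8248.
Quantity traded falls to 8248. At q = 8248 the demand price is (49438 - 8248)/8 = 5148.75 and the supply price is (10362 + 8248)/5 = 3722.
Deadweight loss = ½ · (5148.75 - 3722) · (12638 - 8248) = ½ · 1426.75 · 4390 = 3131716.25.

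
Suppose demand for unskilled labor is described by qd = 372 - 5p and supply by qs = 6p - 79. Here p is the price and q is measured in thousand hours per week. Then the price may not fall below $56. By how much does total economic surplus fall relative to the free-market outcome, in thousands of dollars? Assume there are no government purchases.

In a free market, 372 - 5p = 6p - 79 gives the equilibrium p* = 41, q* = 167.
Because the floor (56) lies above the market-clearing price, it is binding.
At p = 56: qd = 372 - 5·56 = 92 and qs = 6·56 - 79 = 257.
Quantity traded falls to 92. At q = 92 the demand price is (372 - 92)/5 = 56 and the supply price is (79 + 92)/6 = 28.5.
Deadweight loss = ½ · (56 - 28.5) · (167 - 92) = ½ · 27.5 · 75 = 1031.25.

1031.25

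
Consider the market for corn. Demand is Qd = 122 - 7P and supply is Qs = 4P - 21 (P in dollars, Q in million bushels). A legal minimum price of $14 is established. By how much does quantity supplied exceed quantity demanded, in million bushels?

11

In a free market, 122 - 7P = 4P - 21 gives the equilibrium P* = 13, Q* = 31.
The floor of 14 is above the equilibrium price 13, so it binds.
At P = 14: Qd = 122 - 7·14 = 24 and Qs = 4·14 - 21 = 35.
Surplus = Qs - Qd = 35 - 24 = 11.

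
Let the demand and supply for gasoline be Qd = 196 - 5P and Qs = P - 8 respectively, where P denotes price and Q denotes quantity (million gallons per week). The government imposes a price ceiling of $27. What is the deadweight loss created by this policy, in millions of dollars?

Setting quantity demanded equal to quantity supplied, 196 - 5P = P - 8, gives P* = 34 and Q* = 26.
Because the ceiling (27) lies below the market-clearing price, it is binding.
At P = 27: Qd = 196 - 5·27 = 61 and Qs = 27 - 8 = 19.
Quantity traded falls to 19. At Q = 19 the demand price is (196 - 19)/5 = 35.4 and the supply price is 8 + 19 = 27.
Deadweight loss = ½ · (35.4 - 27) · (26 - 19) = ½ · 8.4 · 7 = 29.4.

29.4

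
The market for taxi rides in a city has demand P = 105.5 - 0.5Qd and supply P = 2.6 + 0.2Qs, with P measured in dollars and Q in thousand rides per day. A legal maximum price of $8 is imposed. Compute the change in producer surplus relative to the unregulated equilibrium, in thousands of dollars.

Rearranging demand gives Qd = 211 - 2P; rearranging supply gives Qs = 5P - 13. In a free market, 211 - 2P = 5P - 13 gives the equilibrium P* = 32, Q* = 147.
Because the ceiling (8) lies below the market-clearing price, it is binding.
At P = 8: Qd = 211 - 2·8 = 195 and Qs = 5·8 - 13 = 27.
Producer surplus without the control is ½ · (32 - 2.6) · 147 = 2160.9.
With the ceiling, producers sell 27 units at 8, so PS = ½ · (8 - 2.6) · 27 = 72.9.
Change in producer surplus = 72.9 - 2160.9 = -2088.

-2088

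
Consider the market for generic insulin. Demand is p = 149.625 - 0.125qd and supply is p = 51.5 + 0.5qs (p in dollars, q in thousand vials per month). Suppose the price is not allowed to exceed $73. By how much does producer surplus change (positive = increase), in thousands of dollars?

Rearranging demand gives qd = 1197 - 8p; rearranging supply gives qs = 2p - 103. Without the control the market clears where 1197 - 8p = 2p - 103, i.e. p* = 130 and q* = 157.
The ceiling of 73 is below the equilibrium price 130, so it binds.
At p = 73: qd = 1197 - 8·73 = 613 and qs = 2·73 - 103 = 43.
Producer surplus without the control is ½ · (130 - 51.5) · 157 = 6162.25.
With the ceiling, producers sell 43 units at 73, so PS = ½ · (73 - 51.5) · 43 = 462.25.
Change in producer surplus = 462.25 - 6162.25 = -5700.

-5700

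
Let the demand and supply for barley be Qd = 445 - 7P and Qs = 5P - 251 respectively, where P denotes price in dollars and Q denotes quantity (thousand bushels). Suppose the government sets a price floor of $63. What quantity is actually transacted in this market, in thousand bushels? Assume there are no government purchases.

4

Setting quantity demanded equal to quantity supplied, 445 - 7P = 5P - 251, gives P* = 58 and Q* = 39.
Because the floor (63) lies above the market-clearing price, it is binding.
At P = 63: Qd = 445 - 7·63 = 4 and Qs = 5·63 - 251 = 64.
The quantity actually transacted is the short side, demand: 4.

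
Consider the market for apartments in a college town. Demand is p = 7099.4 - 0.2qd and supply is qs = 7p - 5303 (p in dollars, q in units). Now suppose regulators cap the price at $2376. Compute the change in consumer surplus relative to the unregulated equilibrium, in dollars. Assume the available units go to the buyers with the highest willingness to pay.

Rearranging demand gives qd = 35497 - 5p. Equilibrium: 35497 - 5p = 7p - 5303, so 40800 = 12p and p* = 3400, q* = 18497.
The ceiling of 2376 is below the equilibrium price 3400, so it binds.
At p = 2376: qd = 35497 - 5·2376 = 23617 and qs = 7·2376 - 5303 = 11329.
Consumer surplus without the control is ½ · (7099.4 - 3400) · 18497 = 34213900.9.
With the ceiling, 11329 units are sold at 2376 (assume they go to the highest-value buyers). The demand price at q = 11329 is 4833.6, so CS = ½ · [(7099.4 - 2376) + (4833.6 - 2376)] · 11329 = 40676774.5.
Change in consumer surplus = 40676774.5 - 34213900.9 = 6462873.6.

6462873.6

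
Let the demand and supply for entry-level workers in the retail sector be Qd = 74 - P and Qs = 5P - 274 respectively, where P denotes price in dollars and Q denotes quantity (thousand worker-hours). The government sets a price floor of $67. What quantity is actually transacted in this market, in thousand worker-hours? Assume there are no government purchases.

Setting quantity demanded equal to quantity supplied, 74 - P = 5P - 274, gives P* = 58 and Q* = 16.
The floor of 67 is above the equilibrium price 58, so it binds.
At P = 67: Qd = 74 - 67 = 7 and Qs = 5·67 - 274 = 61.
The quantity actually transacted is the short side, demand: 7.

7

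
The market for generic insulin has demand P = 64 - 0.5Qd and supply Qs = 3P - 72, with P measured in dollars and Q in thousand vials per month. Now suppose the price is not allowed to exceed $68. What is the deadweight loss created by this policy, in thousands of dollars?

Rearranging demand gives Qd = 128 - 2P. Equilibrium: 128 - 2P = 3P - 72, so 200 = 5P and P* = 40, Q* = 48.
Since 68 is above P* = 40, the ceiling does not bind and the free-market outcome prevails.
Since the control does not bind, no trades are prevented and deadweight loss is zero.

0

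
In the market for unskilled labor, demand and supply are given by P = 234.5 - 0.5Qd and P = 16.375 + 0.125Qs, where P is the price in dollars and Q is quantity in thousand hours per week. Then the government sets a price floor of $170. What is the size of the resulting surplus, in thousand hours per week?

Rearranging demand gives Qd = 469 - 2P; rearranging supply gives Qs = 8P - 131. Setting quantity demanded equal to quantity supplied, 469 - 2P = 8P - 131, gives P* = 60 and Q* = 349.
Because the floor (170) lies above the market-clearing price, it is binding.
At P = 170: Qd = 469 - 2·170 = 129 and Qs = 8·170 - 131 = 1229.
Surplus = Qs - Qd = 1229 - 129 = 1100.

1100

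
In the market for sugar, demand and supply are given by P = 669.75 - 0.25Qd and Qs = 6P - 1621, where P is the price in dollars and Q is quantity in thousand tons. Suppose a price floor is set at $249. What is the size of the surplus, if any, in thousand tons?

Rearranging demand gives Qd = 2679 - 4P. Without the control the market clears where 2679 - 4P = 6P - 1621, i.e. P* = 430 and Q* = 959.
Since 249 is below P* = 430, the floor does not bind and the free-market outcome prevails.
Since the control does not bind, there is no surplus.

0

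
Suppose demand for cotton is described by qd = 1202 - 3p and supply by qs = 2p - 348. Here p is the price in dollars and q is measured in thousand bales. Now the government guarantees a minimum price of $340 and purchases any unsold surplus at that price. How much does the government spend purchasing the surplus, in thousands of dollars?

Equilibrium: 1202 - 3p = 2p - 348, so 1550 = 5p and p* = 310, q* = 272.
The floor of 340 is above the equilibrium price 310, so it binds.
At p = 340: qd = 1202 - 3·340 = 182 and qs = 2·340 - 348 = 332.
Surplus = qs - qd = 150.
Government expenditure = surplus × support price = 150 × 340 = 51000.

51000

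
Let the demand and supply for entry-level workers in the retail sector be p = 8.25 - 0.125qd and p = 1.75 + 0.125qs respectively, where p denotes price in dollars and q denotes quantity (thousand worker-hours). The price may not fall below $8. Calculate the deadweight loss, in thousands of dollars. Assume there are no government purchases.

Rearranging demand gives qd = 66 - 8p; rearranging supply gives qs = 8p - 14. In a free market, 66 - 8p = 8p - 14 gives the equilibrium p* = 5, q* = 26.
Because the floor (8) lies above the market-clearing price, it is binding.
At p = 8: qd = 66 - 8·8 = 2 and qs = 8·8 - 14 = 50.
Quantity traded falls to 2. At q = 2 the demand price is (66 - 2)/8 = 8 and the supply price is (14 + 2)/8 = 2.
Deadweight loss = ½ · (8 - 2) · (26 - 2) = ½ · 6 · 24 = 72.

72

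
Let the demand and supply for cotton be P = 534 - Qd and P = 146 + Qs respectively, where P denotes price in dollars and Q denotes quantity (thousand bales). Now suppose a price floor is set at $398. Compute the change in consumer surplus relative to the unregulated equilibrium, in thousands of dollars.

-9570

Rearranging demand gives Qd = 534 - P; rearranging supply gives Qs = P - 146. Equilibrium: 534 - P = P - 146, so 680 = 2P and P* = 340, Q* = 194.
The floor of 398 is above the equilibrium price 340, so it binds.
At P = 398: Qd = 534 - 398 = 136 and Qs = 398 - 146 = 252.
Consumer surplus without the control is ½ · (534 - 340) · 194 = 18818.
With the floor, consumers buy 136 units at 398, so CS = ½ · (534 - 398) · 136 = 9248.
Change in consumer surplus = 9248 - 18818 = -9570.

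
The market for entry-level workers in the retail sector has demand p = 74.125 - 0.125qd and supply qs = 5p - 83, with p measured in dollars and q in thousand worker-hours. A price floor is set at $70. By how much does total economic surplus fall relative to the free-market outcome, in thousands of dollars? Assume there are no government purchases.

3369.6

Rearranging demand gives qd = 593 - 8p. Without the control the market clears where 593 - 8p = 5p - 83, i.e. p* = 52 and q* = 177.
The floor of 70 is above the equilibrium price 52, so it binds.
At p = 70: qd = 593 - 8·70 = 33 and qs = 5·70 - 83 = 267.
Quantity traded falls to 33. At q = 33 the demand price is (593 - 33)/8 = 70 and the supply price is (83 + 33)/5 = 23.2.
Deadweight loss = ½ · (70 - 23.2) · (177 - 33) = ½ · 46.8 · 144 = 3369.6.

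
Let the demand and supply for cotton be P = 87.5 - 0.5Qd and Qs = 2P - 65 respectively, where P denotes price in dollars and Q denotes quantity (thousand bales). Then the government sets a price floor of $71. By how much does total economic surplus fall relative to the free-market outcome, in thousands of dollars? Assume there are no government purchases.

242

Rearranging demand gives Qd = 175 - 2P. Setting quantity demanded equal to quantity supplied, 175 - 2P = 2P - 65, gives P* = 60 and Q* = 55.
Since 71 > 60, the floor is binding.
At P = 71: Qd = 175 - 2·71 = 33 and Qs = 2·71 - 65 = 77.
Quantity traded falls to 33. At Q = 33 the demand price is (175 - 33)/2 = 71 and the supply price is (65 + 33)/2 = 49.
Deadweight loss = ½ · (71 - 49) · (55 - 33) = ½ · 22 · 22 = 242.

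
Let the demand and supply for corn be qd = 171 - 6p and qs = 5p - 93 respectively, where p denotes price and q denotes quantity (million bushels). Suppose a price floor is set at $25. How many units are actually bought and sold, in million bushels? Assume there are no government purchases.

Without the control the market clears where 171 - 6p = 5p - 93, i.e. p* = 24 and q* = 27.
Because the floor (25) lies above the market-clearing price, it is binding.
At p = 25: qd = 171 - 6·25 = 21 and qs = 5·25 - 93 = 32.
The quantity actually transacted is the short side, demand: 21.

21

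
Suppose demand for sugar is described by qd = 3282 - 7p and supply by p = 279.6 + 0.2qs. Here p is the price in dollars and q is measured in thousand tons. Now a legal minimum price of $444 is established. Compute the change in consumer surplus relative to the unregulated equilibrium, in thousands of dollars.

-19602

Rearranging supply gives qs = 5p - 1398. Without the control the market clears where 3282 - 7p = 5p - 1398, i.e. p* = 390 and q* = 552.
The floor of 444 is above the equilibrium price 390, so it binds.
At p = 444: qd = 3282 - 7·444 = 174 and qs = 5·444 - 1398 = 822.
Consumer surplus without the control is ½ · (3282/7 - 390) · 552 = 152352/7.
With the floor, consumers buy 174 units at 444, so CS = ½ · (3282/7 - 444) · 174 = 15138/7.
Change in consumer surplus = 15138/7 - 152352/7 = -19602.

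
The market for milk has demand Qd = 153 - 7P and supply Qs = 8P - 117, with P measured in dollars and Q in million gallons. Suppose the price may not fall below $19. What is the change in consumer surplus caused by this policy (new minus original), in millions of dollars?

In a free market, 153 - 7P = 8P - 117 gives the equilibrium P* = 18, Q* = 27.
Since 19 > 18, the floor is binding.
At P = 19: Qd = 153 - 7·19 = 20 and Qs = 8·19 - 117 = 35.
Consumer surplus without the control is ½ · (153/7 - 18) · 27 = 729/14.
With the floor, consumers buy 20 units at 19, so CS = ½ · (153/7 - 19) · 20 = 200/7.
Change in consumer surplus = 200/7 - 729/14 = -23.5.

-23.5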